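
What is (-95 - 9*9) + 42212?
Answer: 42036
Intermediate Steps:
(-95 - 9*9) + 42212 = (-95 - 81) + 42212 = -176 + 42212 = 42036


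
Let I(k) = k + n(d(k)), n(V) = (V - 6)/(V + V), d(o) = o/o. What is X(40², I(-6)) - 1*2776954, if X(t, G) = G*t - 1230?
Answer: -2791784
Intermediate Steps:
d(o) = 1
n(V) = (-6 + V)/(2*V) (n(V) = (-6 + V)/((2*V)) = (-6 + V)*(1/(2*V)) = (-6 + V)/(2*V))
I(k) = -5/2 + k (I(k) = k + (½)*(-6 + 1)/1 = k + (½)*1*(-5) = k - 5/2 = -5/2 + k)
X(t, G) = -1230 + G*t
X(40², I(-6)) - 1*2776954 = (-1230 + (-5/2 - 6)*40²) - 1*2776954 = (-1230 - 17/2*1600) - 2776954 = (-1230 - 13600) - 2776954 = -14830 - 2776954 = -2791784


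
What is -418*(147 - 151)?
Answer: 1672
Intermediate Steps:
-418*(147 - 151) = -418*(-4) = 1672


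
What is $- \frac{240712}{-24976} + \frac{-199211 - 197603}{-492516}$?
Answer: $\frac{2007270904}{192204369} \approx 10.443$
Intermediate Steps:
$- \frac{240712}{-24976} + \frac{-199211 - 197603}{-492516} = \left(-240712\right) \left(- \frac{1}{24976}\right) + \left(-199211 - 197603\right) \left(- \frac{1}{492516}\right) = \frac{30089}{3122} - - \frac{198407}{246258} = \frac{30089}{3122} + \frac{198407}{246258} = \frac{2007270904}{192204369}$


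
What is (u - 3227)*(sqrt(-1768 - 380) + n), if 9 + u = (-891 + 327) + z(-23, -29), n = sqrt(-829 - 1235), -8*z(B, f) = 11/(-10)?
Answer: 303989*I*(-sqrt(537) - 2*sqrt(129))/40 ≈ -3.4874e+5*I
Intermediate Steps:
z(B, f) = 11/80 (z(B, f) = -11/(8*(-10)) = -11*(-1)/(8*10) = -1/8*(-11/10) = 11/80)
n = 4*I*sqrt(129) (n = sqrt(-2064) = 4*I*sqrt(129) ≈ 45.431*I)
u = -45829/80 (u = -9 + ((-891 + 327) + 11/80) = -9 + (-564 + 11/80) = -9 - 45109/80 = -45829/80 ≈ -572.86)
(u - 3227)*(sqrt(-1768 - 380) + n) = (-45829/80 - 3227)*(sqrt(-1768 - 380) + 4*I*sqrt(129)) = -303989*(sqrt(-2148) + 4*I*sqrt(129))/80 = -303989*(2*I*sqrt(537) + 4*I*sqrt(129))/80 = -303989*I*sqrt(129)/20 - 303989*I*sqrt(537)/40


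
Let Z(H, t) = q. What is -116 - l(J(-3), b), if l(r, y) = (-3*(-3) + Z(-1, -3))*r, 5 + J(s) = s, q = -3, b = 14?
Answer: -68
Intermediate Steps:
J(s) = -5 + s
Z(H, t) = -3
l(r, y) = 6*r (l(r, y) = (-3*(-3) - 3)*r = (9 - 3)*r = 6*r)
-116 - l(J(-3), b) = -116 - 6*(-5 - 3) = -116 - 6*(-8) = -116 - 1*(-48) = -116 + 48 = -68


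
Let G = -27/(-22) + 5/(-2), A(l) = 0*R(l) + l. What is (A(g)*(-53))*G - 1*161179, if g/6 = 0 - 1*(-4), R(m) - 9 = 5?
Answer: -1755161/11 ≈ -1.5956e+5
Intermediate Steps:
R(m) = 14 (R(m) = 9 + 5 = 14)
g = 24 (g = 6*(0 - 1*(-4)) = 6*(0 + 4) = 6*4 = 24)
A(l) = l (A(l) = 0*14 + l = 0 + l = l)
G = -14/11 (G = -27*(-1/22) + 5*(-1/2) = 27/22 - 5/2 = -14/11 ≈ -1.2727)
(A(g)*(-53))*G - 1*161179 = (24*(-53))*(-14/11) - 1*161179 = -1272*(-14/11) - 161179 = 17808/11 - 161179 = -1755161/11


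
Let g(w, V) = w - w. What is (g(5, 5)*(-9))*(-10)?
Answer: 0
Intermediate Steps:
g(w, V) = 0
(g(5, 5)*(-9))*(-10) = (0*(-9))*(-10) = 0*(-10) = 0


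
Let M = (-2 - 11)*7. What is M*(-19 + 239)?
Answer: -20020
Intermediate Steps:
M = -91 (M = -13*7 = -91)
M*(-19 + 239) = -91*(-19 + 239) = -91*220 = -20020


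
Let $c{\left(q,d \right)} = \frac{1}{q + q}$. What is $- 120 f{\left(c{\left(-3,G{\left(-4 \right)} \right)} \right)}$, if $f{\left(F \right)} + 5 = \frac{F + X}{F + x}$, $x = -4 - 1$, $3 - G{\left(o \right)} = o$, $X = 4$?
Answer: $\frac{21360}{31} \approx 689.03$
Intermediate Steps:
$G{\left(o \right)} = 3 - o$
$c{\left(q,d \right)} = \frac{1}{2 q}$
$x = -5$ ($x = -4 - 1 = -5$)
$f{\left(F \right)} = -5 + \frac{4 + F}{-5 + F}$ ($f{\left(F \right)} = -5 + \frac{F + 4}{F - 5} = -5 + \frac{4 + F}{-5 + F}$)
$- 120 f{\left(c{\left(-3,G{\left(-4 \right)} \right)} \right)} = - 120 \frac{29 - 4 \frac{1}{2 \left(-3\right)}}{-5 + \frac{1}{2 \left(-3\right)}} = - 120 \frac{29 - 4 \cdot \frac{1}{2} \left(- \frac{1}{3}\right)}{-5 + \frac{1}{2} \left(- \frac{1}{3}\right)} = - 120 \frac{29 - - \frac{2}{3}}{-5 - \frac{1}{6}} = - 120 \frac{29 + \frac{2}{3}}{- \frac{31}{6}} = - 120 \left(\left(- \frac{6}{31}\right) \frac{89}{3}\right) = \left(-120\right) \left(- \frac{178}{31}\right) = \frac{21360}{31}$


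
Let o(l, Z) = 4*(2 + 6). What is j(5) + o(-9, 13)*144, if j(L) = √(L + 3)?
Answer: 4608 + 2*√2 ≈ 4610.8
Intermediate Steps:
o(l, Z) = 32 (o(l, Z) = 4*8 = 32)
j(L) = √(3 + L)
j(5) + o(-9, 13)*144 = √(3 + 5) + 32*144 = √8 + 4608 = 2*√2 + 4608 = 4608 + 2*√2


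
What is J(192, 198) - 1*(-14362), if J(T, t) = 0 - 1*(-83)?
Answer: 14445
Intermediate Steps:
J(T, t) = 83 (J(T, t) = 0 + 83 = 83)
J(192, 198) - 1*(-14362) = 83 - 1*(-14362) = 83 + 14362 = 14445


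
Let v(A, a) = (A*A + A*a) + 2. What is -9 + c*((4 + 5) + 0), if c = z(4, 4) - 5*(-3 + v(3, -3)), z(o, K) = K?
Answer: 72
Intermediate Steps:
v(A, a) = 2 + A**2 + A*a (v(A, a) = (A**2 + A*a) + 2 = 2 + A**2 + A*a)
c = 9 (c = 4 - 5*(-3 + (2 + 3**2 + 3*(-3))) = 4 - 5*(-3 + (2 + 9 - 9)) = 4 - 5*(-3 + 2) = 4 - 5*(-1) = 4 - 1*(-5) = 4 + 5 = 9)
-9 + c*((4 + 5) + 0) = -9 + 9*((4 + 5) + 0) = -9 + 9*(9 + 0) = -9 + 9*9 = -9 + 81 = 72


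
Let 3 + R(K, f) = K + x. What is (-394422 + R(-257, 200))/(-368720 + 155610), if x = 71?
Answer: 394611/213110 ≈ 1.8517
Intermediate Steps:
R(K, f) = 68 + K (R(K, f) = -3 + (K + 71) = -3 + (71 + K) = 68 + K)
(-394422 + R(-257, 200))/(-368720 + 155610) = (-394422 + (68 - 257))/(-368720 + 155610) = (-394422 - 189)/(-213110) = -394611*(-1/213110) = 394611/213110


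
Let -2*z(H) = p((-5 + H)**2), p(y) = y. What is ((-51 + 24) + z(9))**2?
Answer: 1225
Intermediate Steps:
z(H) = -(-5 + H)**2/2
((-51 + 24) + z(9))**2 = ((-51 + 24) - (-5 + 9)**2/2)**2 = (-27 - 1/2*4**2)**2 = (-27 - 1/2*16)**2 = (-27 - 8)**2 = (-35)**2 = 1225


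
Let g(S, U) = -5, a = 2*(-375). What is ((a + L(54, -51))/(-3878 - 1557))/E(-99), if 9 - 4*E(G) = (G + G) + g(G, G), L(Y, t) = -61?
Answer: 811/288055 ≈ 0.0028154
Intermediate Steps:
a = -750
E(G) = 7/2 - G/2 (E(G) = 9/4 - ((G + G) - 5)/4 = 9/4 - (2*G - 5)/4 = 9/4 - (-5 + 2*G)/4 = 9/4 + (5/4 - G/2) = 7/2 - G/2)
((a + L(54, -51))/(-3878 - 1557))/E(-99) = ((-750 - 61)/(-3878 - 1557))/(7/2 - ½*(-99)) = (-811/(-5435))/(7/2 + 99/2) = -811*(-1/5435)/53 = (811/5435)*(1/53) = 811/288055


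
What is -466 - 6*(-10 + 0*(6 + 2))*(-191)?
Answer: -11926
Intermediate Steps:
-466 - 6*(-10 + 0*(6 + 2))*(-191) = -466 - 6*(-10 + 0*8)*(-191) = -466 - 6*(-10 + 0)*(-191) = -466 - 6*(-10)*(-191) = -466 + 60*(-191) = -466 - 11460 = -11926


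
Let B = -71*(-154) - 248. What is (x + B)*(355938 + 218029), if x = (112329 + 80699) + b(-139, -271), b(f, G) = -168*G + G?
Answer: 142901137957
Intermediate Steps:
b(f, G) = -167*G
B = 10686 (B = 10934 - 248 = 10686)
x = 238285 (x = (112329 + 80699) - 167*(-271) = 193028 + 45257 = 238285)
(x + B)*(355938 + 218029) = (238285 + 10686)*(355938 + 218029) = 248971*573967 = 142901137957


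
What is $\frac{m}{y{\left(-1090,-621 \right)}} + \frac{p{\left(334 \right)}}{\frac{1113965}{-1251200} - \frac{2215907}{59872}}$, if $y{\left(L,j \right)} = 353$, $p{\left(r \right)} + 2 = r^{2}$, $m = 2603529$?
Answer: $\frac{27763237973284867}{6264069170379} \approx 4432.1$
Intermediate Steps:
$p{\left(r \right)} = -2 + r^{2}$
$\frac{m}{y{\left(-1090,-621 \right)}} + \frac{p{\left(334 \right)}}{\frac{1113965}{-1251200} - \frac{2215907}{59872}} = \frac{2603529}{353} + \frac{-2 + 334^{2}}{\frac{1113965}{-1251200} - \frac{2215907}{59872}} = 2603529 \cdot \frac{1}{353} + \frac{-2 + 111556}{1113965 \left(- \frac{1}{1251200}\right) - \frac{2215907}{59872}} = \frac{2603529}{353} + \frac{111554}{- \frac{222793}{250240} - \frac{2215907}{59872}} = \frac{2603529}{353} + \frac{111554}{- \frac{17745238443}{468199040}} = \frac{2603529}{353} + 111554 \left(- \frac{468199040}{17745238443}\right) = \frac{2603529}{353} - \frac{52229475708160}{17745238443} = \frac{27763237973284867}{6264069170379}$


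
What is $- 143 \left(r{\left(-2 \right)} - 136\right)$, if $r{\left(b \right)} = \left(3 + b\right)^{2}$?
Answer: $19305$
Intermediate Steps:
$- 143 \left(r{\left(-2 \right)} - 136\right) = - 143 \left(\left(3 - 2\right)^{2} - 136\right) = - 143 \left(1^{2} - 136\right) = - 143 \left(1 - 136\right) = \left(-143\right) \left(-135\right) = 19305$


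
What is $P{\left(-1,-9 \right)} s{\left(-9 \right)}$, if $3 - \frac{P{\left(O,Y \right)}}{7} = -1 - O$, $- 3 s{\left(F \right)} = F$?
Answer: $63$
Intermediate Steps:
$s{\left(F \right)} = - \frac{F}{3}$
$P{\left(O,Y \right)} = 28 + 7 O$ ($P{\left(O,Y \right)} = 21 - 7 \left(-1 - O\right) = 21 + \left(7 + 7 O\right) = 28 + 7 O$)
$P{\left(-1,-9 \right)} s{\left(-9 \right)} = \left(28 + 7 \left(-1\right)\right) \left(\left(- \frac{1}{3}\right) \left(-9\right)\right) = \left(28 - 7\right) 3 = 21 \cdot 3 = 63$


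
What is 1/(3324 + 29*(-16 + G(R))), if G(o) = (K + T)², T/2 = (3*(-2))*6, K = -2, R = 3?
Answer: 1/161664 ≈ 6.1857e-6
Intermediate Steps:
T = -72 (T = 2*((3*(-2))*6) = 2*(-6*6) = 2*(-36) = -72)
G(o) = 5476 (G(o) = (-2 - 72)² = (-74)² = 5476)
1/(3324 + 29*(-16 + G(R))) = 1/(3324 + 29*(-16 + 5476)) = 1/(3324 + 29*5460) = 1/(3324 + 158340) = 1/161664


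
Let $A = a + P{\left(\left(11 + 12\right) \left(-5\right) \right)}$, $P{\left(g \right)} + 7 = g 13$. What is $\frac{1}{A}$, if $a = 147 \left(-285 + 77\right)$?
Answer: $- \frac{1}{32078} \approx -3.1174 \cdot 10^{-5}$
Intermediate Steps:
$P{\left(g \right)} = -7 + 13 g$ ($P{\left(g \right)} = -7 + g 13 = -7 + 13 g$)
$a = -30576$ ($a = 147 \left(-208\right) = -30576$)
$A = -32078$ ($A = -30576 + \left(-7 + 13 \left(11 + 12\right) \left(-5\right)\right) = -30576 + \left(-7 + 13 \cdot 23 \left(-5\right)\right) = -30576 + \left(-7 + 13 \left(-115\right)\right) = -30576 - 1502 = -32078$)
$\frac{1}{A} = \frac{1}{-32078} = - \frac{1}{32078}$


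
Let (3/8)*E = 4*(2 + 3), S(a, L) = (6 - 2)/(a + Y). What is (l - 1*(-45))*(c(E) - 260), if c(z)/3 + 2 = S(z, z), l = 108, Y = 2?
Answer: -3375180/83 ≈ -40665.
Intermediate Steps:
S(a, L) = 4/(2 + a) (S(a, L) = (6 - 2)/(a + 2) = 4/(2 + a))
E = 160/3 (E = 8*(4*(2 + 3))/3 = 8*(4*5)/3 = (8/3)*20 = 160/3 ≈ 53.333)
c(z) = -6 + 12/(2 + z) (c(z) = -6 + 3*(4/(2 + z)) = -6 + 12/(2 + z))
(l - 1*(-45))*(c(E) - 260) = (108 - 1*(-45))*(-6*160/3/(2 + 160/3) - 260) = (108 + 45)*(-6*160/3/166/3 - 260) = 153*(-6*160/3*3/166 - 260) = 153*(-480/83 - 260) = 153*(-22060/83) = -3375180/83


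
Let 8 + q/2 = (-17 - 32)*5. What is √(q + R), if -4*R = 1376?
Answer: 5*I*√34 ≈ 29.155*I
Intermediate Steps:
R = -344 (R = -¼*1376 = -344)
q = -506 (q = -16 + 2*((-17 - 32)*5) = -16 + 2*(-49*5) = -16 + 2*(-245) = -16 - 490 = -506)
√(q + R) = √(-506 - 344) = √(-850) = 5*I*√34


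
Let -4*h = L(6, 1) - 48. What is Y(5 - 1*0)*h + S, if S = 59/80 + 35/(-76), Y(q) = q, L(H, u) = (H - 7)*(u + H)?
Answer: 104921/1520 ≈ 69.027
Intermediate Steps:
L(H, u) = (-7 + H)*(H + u)
S = 421/1520 (S = 59*(1/80) + 35*(-1/76) = 59/80 - 35/76 = 421/1520 ≈ 0.27697)
h = 55/4 (h = -((6² - 7*6 - 7*1 + 6*1) - 48)/4 = -((36 - 42 - 7 + 6) - 48)/4 = -(-7 - 48)/4 = -¼*(-55) = 55/4 ≈ 13.750)
Y(5 - 1*0)*h + S = (5 - 1*0)*(55/4) + 421/1520 = (5 + 0)*(55/4) + 421/1520 = 5*(55/4) + 421/1520 = 275/4 + 421/1520 = 104921/1520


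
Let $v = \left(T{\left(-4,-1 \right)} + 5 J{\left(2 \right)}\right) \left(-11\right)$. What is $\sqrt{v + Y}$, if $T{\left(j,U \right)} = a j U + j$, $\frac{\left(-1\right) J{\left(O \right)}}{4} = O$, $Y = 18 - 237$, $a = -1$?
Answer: $\sqrt{309} \approx 17.578$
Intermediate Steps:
$Y = -219$
$J{\left(O \right)} = - 4 O$
$T{\left(j,U \right)} = j - U j$ ($T{\left(j,U \right)} = - j U + j = - U j + j = j - U j$)
$v = 528$ ($v = \left(- 4 \left(1 - -1\right) + 5 \left(\left(-4\right) 2\right)\right) \left(-11\right) = \left(- 4 \left(1 + 1\right) + 5 \left(-8\right)\right) \left(-11\right) = \left(\left(-4\right) 2 - 40\right) \left(-11\right) = \left(-8 - 40\right) \left(-11\right) = \left(-48\right) \left(-11\right) = 528$)
$\sqrt{v + Y} = \sqrt{528 - 219} = \sqrt{309}$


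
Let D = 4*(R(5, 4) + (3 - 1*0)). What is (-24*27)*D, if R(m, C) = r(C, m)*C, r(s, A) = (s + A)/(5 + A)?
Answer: -85536/5 ≈ -17107.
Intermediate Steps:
r(s, A) = (A + s)/(5 + A)
R(m, C) = C*(C + m)/(5 + m) (R(m, C) = ((m + C)/(5 + m))*C = ((C + m)/(5 + m))*C = C*(C + m)/(5 + m))
D = 132/5 (D = 4*(4*(4 + 5)/(5 + 5) + (3 - 1*0)) = 4*(4*9/10 + (3 + 0)) = 4*(4*(⅒)*9 + 3) = 4*(18/5 + 3) = 4*(33/5) = 132/5 ≈ 26.400)
(-24*27)*D = -24*27*(132/5) = -648*132/5 = -85536/5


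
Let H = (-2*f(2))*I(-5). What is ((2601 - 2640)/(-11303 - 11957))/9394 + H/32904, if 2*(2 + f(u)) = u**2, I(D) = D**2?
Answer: 39/218504440 ≈ 1.7849e-7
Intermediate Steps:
f(u) = -2 + u**2/2
H = 0 (H = -2*(-2 + (1/2)*2**2)*(-5)**2 = -2*(-2 + (1/2)*4)*25 = -2*(-2 + 2)*25 = -2*0*25 = 0*25 = 0)
((2601 - 2640)/(-11303 - 11957))/9394 + H/32904 = ((2601 - 2640)/(-11303 - 11957))/9394 + 0/32904 = -39/(-23260)*(1/9394) + 0*(1/32904) = -39*(-1/23260)*(1/9394) + 0 = (39/23260)*(1/9394) + 0 = 39/218504440 + 0 = 39/218504440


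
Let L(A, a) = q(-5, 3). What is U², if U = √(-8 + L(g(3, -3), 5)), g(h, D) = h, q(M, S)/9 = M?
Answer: -53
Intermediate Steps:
q(M, S) = 9*M
L(A, a) = -45 (L(A, a) = 9*(-5) = -45)
U = I*√53 (U = √(-8 - 45) = √(-53) = I*√53 ≈ 7.2801*I)
U² = (I*√53)² = -53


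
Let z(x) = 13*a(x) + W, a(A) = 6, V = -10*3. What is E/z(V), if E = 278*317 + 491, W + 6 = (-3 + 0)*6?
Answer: 29539/18 ≈ 1641.1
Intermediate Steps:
W = -24 (W = -6 + (-3 + 0)*6 = -6 - 3*6 = -6 - 18 = -24)
V = -30
z(x) = 54 (z(x) = 13*6 - 24 = 78 - 24 = 54)
E = 88617 (E = 88126 + 491 = 88617)
E/z(V) = 88617/54 = 88617*(1/54) = 29539/18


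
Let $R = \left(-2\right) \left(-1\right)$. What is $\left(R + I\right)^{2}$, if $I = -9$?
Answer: $49$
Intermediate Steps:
$R = 2$
$\left(R + I\right)^{2} = \left(2 - 9\right)^{2} = \left(-7\right)^{2} = 49$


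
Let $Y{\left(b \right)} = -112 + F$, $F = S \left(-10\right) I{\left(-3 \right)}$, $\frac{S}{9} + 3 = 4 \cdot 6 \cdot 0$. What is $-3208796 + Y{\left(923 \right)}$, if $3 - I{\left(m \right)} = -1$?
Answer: $-3207828$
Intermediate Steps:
$I{\left(m \right)} = 4$ ($I{\left(m \right)} = 3 - -1 = 3 + 1 = 4$)
$S = -27$ ($S = -27 + 9 \cdot 4 \cdot 6 \cdot 0 = -27 + 9 \cdot 24 \cdot 0 = -27 + 9 \cdot 0 = -27 + 0 = -27$)
$F = 1080$ ($F = \left(-27\right) \left(-10\right) 4 = 270 \cdot 4 = 1080$)
$Y{\left(b \right)} = 968$ ($Y{\left(b \right)} = -112 + 1080 = 968$)
$-3208796 + Y{\left(923 \right)} = -3208796 + 968 = -3207828$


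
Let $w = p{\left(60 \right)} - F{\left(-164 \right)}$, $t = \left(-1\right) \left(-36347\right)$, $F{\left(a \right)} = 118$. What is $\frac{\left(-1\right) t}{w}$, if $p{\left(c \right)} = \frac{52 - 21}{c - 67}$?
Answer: $\frac{254429}{857} \approx 296.88$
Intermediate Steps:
$p{\left(c \right)} = \frac{31}{-67 + c}$
$t = 36347$
$w = - \frac{857}{7}$ ($w = \frac{31}{-67 + 60} - 118 = \frac{31}{-7} - 118 = 31 \left(- \frac{1}{7}\right) - 118 = - \frac{31}{7} - 118 = - \frac{857}{7} \approx -122.43$)
$\frac{\left(-1\right) t}{w} = \frac{\left(-1\right) 36347}{- \frac{857}{7}} = \left(-36347\right) \left(- \frac{7}{857}\right) = \frac{254429}{857}$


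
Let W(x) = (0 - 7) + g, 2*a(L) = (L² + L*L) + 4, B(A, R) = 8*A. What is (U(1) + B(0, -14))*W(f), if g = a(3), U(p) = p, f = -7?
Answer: 4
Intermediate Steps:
a(L) = 2 + L² (a(L) = ((L² + L*L) + 4)/2 = ((L² + L²) + 4)/2 = (2*L² + 4)/2 = (4 + 2*L²)/2 = 2 + L²)
g = 11 (g = 2 + 3² = 2 + 9 = 11)
W(x) = 4 (W(x) = (0 - 7) + 11 = -7 + 11 = 4)
(U(1) + B(0, -14))*W(f) = (1 + 8*0)*4 = (1 + 0)*4 = 1*4 = 4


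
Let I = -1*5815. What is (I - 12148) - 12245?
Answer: -30208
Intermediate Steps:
I = -5815
(I - 12148) - 12245 = (-5815 - 12148) - 12245 = -17963 - 12245 = -30208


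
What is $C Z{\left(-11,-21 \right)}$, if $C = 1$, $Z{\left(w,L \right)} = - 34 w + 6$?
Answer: $380$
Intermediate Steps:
$Z{\left(w,L \right)} = 6 - 34 w$
$C Z{\left(-11,-21 \right)} = 1 \left(6 - -374\right) = 1 \left(6 + 374\right) = 1 \cdot 380 = 380$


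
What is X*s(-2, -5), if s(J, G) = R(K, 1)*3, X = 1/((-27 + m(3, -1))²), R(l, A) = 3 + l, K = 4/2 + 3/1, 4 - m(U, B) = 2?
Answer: 24/625 ≈ 0.038400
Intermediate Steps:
m(U, B) = 2 (m(U, B) = 4 - 1*2 = 4 - 2 = 2)
K = 5 (K = 4*(½) + 3*1 = 2 + 3 = 5)
X = 1/625 (X = 1/((-27 + 2)²) = 1/((-25)²) = 1/625 ≈ 0.0016000)
s(J, G) = 24 (s(J, G) = (3 + 5)*3 = 8*3 = 24)
X*s(-2, -5) = (1/625)*24 = 24/625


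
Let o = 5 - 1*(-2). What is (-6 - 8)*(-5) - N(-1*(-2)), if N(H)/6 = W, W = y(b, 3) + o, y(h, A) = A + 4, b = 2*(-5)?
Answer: -14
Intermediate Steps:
b = -10
o = 7 (o = 5 + 2 = 7)
y(h, A) = 4 + A
W = 14 (W = (4 + 3) + 7 = 7 + 7 = 14)
N(H) = 84 (N(H) = 6*14 = 84)
(-6 - 8)*(-5) - N(-1*(-2)) = (-6 - 8)*(-5) - 1*84 = -14*(-5) - 84 = 70 - 84 = -14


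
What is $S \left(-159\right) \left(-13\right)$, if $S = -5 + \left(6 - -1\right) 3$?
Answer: $33072$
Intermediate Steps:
$S = 16$ ($S = -5 + \left(6 + 1\right) 3 = -5 + 7 \cdot 3 = -5 + 21 = 16$)
$S \left(-159\right) \left(-13\right) = 16 \left(-159\right) \left(-13\right) = \left(-2544\right) \left(-13\right) = 33072$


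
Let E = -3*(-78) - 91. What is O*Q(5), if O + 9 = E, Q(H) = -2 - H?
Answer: -938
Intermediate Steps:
E = 143 (E = 234 - 91 = 143)
O = 134 (O = -9 + 143 = 134)
O*Q(5) = 134*(-2 - 1*5) = 134*(-2 - 5) = 134*(-7) = -938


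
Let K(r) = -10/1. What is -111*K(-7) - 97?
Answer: 1013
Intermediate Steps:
K(r) = -10 (K(r) = -10*1 = -10)
-111*K(-7) - 97 = -111*(-10) - 97 = 1110 - 97 = 1013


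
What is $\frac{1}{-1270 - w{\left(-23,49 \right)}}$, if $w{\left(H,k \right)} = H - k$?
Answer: $- \frac{1}{1198} \approx -0.00083472$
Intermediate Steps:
$\frac{1}{-1270 - w{\left(-23,49 \right)}} = \frac{1}{-1270 - \left(-23 - 49\right)} = \frac{1}{-1270 - -72} = \frac{1}{-1270 + 72} = \frac{1}{-1198} = - \frac{1}{1198}$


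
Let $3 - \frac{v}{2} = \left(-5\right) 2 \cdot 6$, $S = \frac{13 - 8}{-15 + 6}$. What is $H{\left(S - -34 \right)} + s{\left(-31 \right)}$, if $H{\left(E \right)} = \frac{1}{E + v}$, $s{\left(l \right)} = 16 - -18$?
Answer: $\frac{48799}{1435} \approx 34.006$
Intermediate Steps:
$s{\left(l \right)} = 34$ ($s{\left(l \right)} = 16 + 18 = 34$)
$S = - \frac{5}{9}$ ($S = \frac{5}{-9} = 5 \left(- \frac{1}{9}\right) = - \frac{5}{9} \approx -0.55556$)
$v = 126$ ($v = 6 - 2 \left(-5\right) 2 \cdot 6 = 6 - 2 \left(\left(-10\right) 6\right) = 6 - -120 = 6 + 120 = 126$)
$H{\left(E \right)} = \frac{1}{126 + E}$ ($H{\left(E \right)} = \frac{1}{E + 126} = \frac{1}{126 + E}$)
$H{\left(S - -34 \right)} + s{\left(-31 \right)} = \frac{1}{126 - - \frac{301}{9}} + 34 = \frac{1}{126 + \left(- \frac{5}{9} + 34\right)} + 34 = \frac{1}{126 + \frac{301}{9}} + 34 = \frac{1}{\frac{1435}{9}} + 34 = \frac{9}{1435} + 34 = \frac{48799}{1435}$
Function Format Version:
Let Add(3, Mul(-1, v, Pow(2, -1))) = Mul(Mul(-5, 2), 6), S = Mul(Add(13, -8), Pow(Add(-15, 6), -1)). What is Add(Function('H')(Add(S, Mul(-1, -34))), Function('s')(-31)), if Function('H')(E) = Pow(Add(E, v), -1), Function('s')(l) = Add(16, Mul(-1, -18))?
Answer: Rational(48799, 1435) ≈ 34.006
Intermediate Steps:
Function('s')(l) = 34 (Function('s')(l) = Add(16, 18) = 34)
S = Rational(-5, 9) (S = Mul(5, Pow(-9, -1)) = Mul(5, Rational(-1, 9)) = Rational(-5, 9) ≈ -0.55556)
v = 126 (v = Add(6, Mul(-2, Mul(Mul(-5, 2), 6))) = Add(6, Mul(-2, Mul(-10, 6))) = Add(6, Mul(-2, -60)) = Add(6, 120) = 126)
Function('H')(E) = Pow(Add(126, E), -1) (Function('H')(E) = Pow(Add(E, 126), -1) = Pow(Add(126, E), -1))
Add(Function('H')(Add(S, Mul(-1, -34))), Function('s')(-31)) = Add(Pow(Add(126, Add(Rational(-5, 9), Mul(-1, -34))), -1), 34) = Add(Pow(Add(126, Add(Rational(-5, 9), 34)), -1), 34) = Add(Pow(Add(126, Rational(301, 9)), -1), 34) = Add(Pow(Rational(1435, 9), -1), 34) = Add(Rational(9, 1435), 34) = Rational(48799, 1435)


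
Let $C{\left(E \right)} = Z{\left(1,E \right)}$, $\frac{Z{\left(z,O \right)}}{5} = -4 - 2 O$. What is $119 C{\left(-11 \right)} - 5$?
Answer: $10705$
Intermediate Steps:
$Z{\left(z,O \right)} = -20 - 10 O$ ($Z{\left(z,O \right)} = 5 \left(-4 - 2 O\right) = -20 - 10 O$)
$C{\left(E \right)} = -20 - 10 E$
$119 C{\left(-11 \right)} - 5 = 119 \left(-20 - -110\right) - 5 = 119 \left(-20 + 110\right) - 5 = 119 \cdot 90 - 5 = 10710 - 5 = 10705$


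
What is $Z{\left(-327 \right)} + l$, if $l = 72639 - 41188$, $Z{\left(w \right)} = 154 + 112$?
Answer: $31717$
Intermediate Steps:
$Z{\left(w \right)} = 266$
$l = 31451$
$Z{\left(-327 \right)} + l = 266 + 31451 = 31717$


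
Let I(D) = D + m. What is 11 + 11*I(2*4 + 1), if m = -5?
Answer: 55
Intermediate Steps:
I(D) = -5 + D (I(D) = D - 5 = -5 + D)
11 + 11*I(2*4 + 1) = 11 + 11*(-5 + (2*4 + 1)) = 11 + 11*(-5 + (8 + 1)) = 11 + 11*(-5 + 9) = 11 + 11*4 = 11 + 44 = 55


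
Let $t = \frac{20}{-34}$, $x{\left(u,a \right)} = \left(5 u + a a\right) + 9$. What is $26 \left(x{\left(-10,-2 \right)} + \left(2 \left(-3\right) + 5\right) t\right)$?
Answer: $- \frac{16094}{17} \approx -946.71$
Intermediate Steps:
$x{\left(u,a \right)} = 9 + a^{2} + 5 u$ ($x{\left(u,a \right)} = \left(5 u + a^{2}\right) + 9 = \left(a^{2} + 5 u\right) + 9 = 9 + a^{2} + 5 u$)
$t = - \frac{10}{17}$ ($t = 20 \left(- \frac{1}{34}\right) = - \frac{10}{17} \approx -0.58823$)
$26 \left(x{\left(-10,-2 \right)} + \left(2 \left(-3\right) + 5\right) t\right) = 26 \left(\left(9 + \left(-2\right)^{2} + 5 \left(-10\right)\right) + \left(2 \left(-3\right) + 5\right) \left(- \frac{10}{17}\right)\right) = 26 \left(\left(9 + 4 - 50\right) + \left(-6 + 5\right) \left(- \frac{10}{17}\right)\right) = 26 \left(-37 - - \frac{10}{17}\right) = 26 \left(-37 + \frac{10}{17}\right) = 26 \left(- \frac{619}{17}\right) = - \frac{16094}{17}$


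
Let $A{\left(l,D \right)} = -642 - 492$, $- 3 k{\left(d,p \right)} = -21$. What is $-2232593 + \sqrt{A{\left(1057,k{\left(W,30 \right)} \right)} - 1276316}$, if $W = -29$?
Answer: $-2232593 + 5 i \sqrt{51098} \approx -2.2326 \cdot 10^{6} + 1130.2 i$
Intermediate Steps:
$k{\left(d,p \right)} = 7$ ($k{\left(d,p \right)} = \left(- \frac{1}{3}\right) \left(-21\right) = 7$)
$A{\left(l,D \right)} = -1134$ ($A{\left(l,D \right)} = -642 - 492 = -1134$)
$-2232593 + \sqrt{A{\left(1057,k{\left(W,30 \right)} \right)} - 1276316} = -2232593 + \sqrt{-1134 - 1276316} = -2232593 + \sqrt{-1277450} = -2232593 + 5 i \sqrt{51098}$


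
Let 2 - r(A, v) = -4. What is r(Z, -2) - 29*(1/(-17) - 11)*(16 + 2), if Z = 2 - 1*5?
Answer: 98238/17 ≈ 5778.7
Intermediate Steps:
Z = -3 (Z = 2 - 5 = -3)
r(A, v) = 6 (r(A, v) = 2 - 1*(-4) = 2 + 4 = 6)
r(Z, -2) - 29*(1/(-17) - 11)*(16 + 2) = 6 - 29*(1/(-17) - 11)*(16 + 2) = 6 - 29*(-1/17 - 11)*18 = 6 - (-5452)*18/17 = 6 - 29*(-3384/17) = 6 + 98136/17 = 98238/17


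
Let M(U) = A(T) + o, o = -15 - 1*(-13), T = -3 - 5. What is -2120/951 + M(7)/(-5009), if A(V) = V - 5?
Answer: -10604815/4763559 ≈ -2.2262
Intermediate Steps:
T = -8
A(V) = -5 + V
o = -2 (o = -15 + 13 = -2)
M(U) = -15 (M(U) = (-5 - 8) - 2 = -13 - 2 = -15)
-2120/951 + M(7)/(-5009) = -2120/951 - 15/(-5009) = -2120*1/951 - 15*(-1/5009) = -2120/951 + 15/5009 = -10604815/4763559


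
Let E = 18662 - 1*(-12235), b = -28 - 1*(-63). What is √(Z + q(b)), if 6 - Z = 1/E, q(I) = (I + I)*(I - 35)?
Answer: √636412973/10299 ≈ 2.4495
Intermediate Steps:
b = 35 (b = -28 + 63 = 35)
q(I) = 2*I*(-35 + I) (q(I) = (2*I)*(-35 + I) = 2*I*(-35 + I))
E = 30897 (E = 18662 + 12235 = 30897)
Z = 185381/30897 (Z = 6 - 1/30897 = 185381/30897 ≈ 6.0000)
√(Z + q(b)) = √(185381/30897 + 2*35*(-35 + 35)) = √(185381/30897 + 2*35*0) = √(185381/30897 + 0) = √(185381/30897) = √636412973/10299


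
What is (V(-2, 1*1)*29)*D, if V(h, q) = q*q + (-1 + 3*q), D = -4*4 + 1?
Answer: -1305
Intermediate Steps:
D = -15 (D = -16 + 1 = -15)
V(h, q) = -1 + q**2 + 3*q (V(h, q) = q**2 + (-1 + 3*q) = -1 + q**2 + 3*q)
(V(-2, 1*1)*29)*D = ((-1 + (1*1)**2 + 3*(1*1))*29)*(-15) = ((-1 + 1**2 + 3*1)*29)*(-15) = ((-1 + 1 + 3)*29)*(-15) = (3*29)*(-15) = 87*(-15) = -1305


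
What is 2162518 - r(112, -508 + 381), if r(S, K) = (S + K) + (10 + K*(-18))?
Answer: 2160237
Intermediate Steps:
r(S, K) = 10 + S - 17*K (r(S, K) = (K + S) + (10 - 18*K) = 10 + S - 17*K)
2162518 - r(112, -508 + 381) = 2162518 - (10 + 112 - 17*(-508 + 381)) = 2162518 - (10 + 112 - 17*(-127)) = 2162518 - (10 + 112 + 2159) = 2162518 - 1*2281 = 2162518 - 2281 = 2160237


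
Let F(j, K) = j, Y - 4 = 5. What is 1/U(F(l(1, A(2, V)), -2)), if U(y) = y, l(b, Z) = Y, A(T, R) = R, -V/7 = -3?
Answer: 1/9 ≈ 0.11111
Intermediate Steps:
Y = 9 (Y = 4 + 5 = 9)
V = 21 (V = -7*(-3) = 21)
l(b, Z) = 9
1/U(F(l(1, A(2, V)), -2)) = 1/9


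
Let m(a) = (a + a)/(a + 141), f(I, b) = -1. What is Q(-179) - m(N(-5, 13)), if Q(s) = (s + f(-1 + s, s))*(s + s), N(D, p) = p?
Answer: 4961867/77 ≈ 64440.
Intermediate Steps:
m(a) = 2*a/(141 + a) (m(a) = (2*a)/(141 + a) = 2*a/(141 + a))
Q(s) = 2*s*(-1 + s) (Q(s) = (s - 1)*(s + s) = (-1 + s)*(2*s) = 2*s*(-1 + s))
Q(-179) - m(N(-5, 13)) = 2*(-179)*(-1 - 179) - 2*13/(141 + 13) = 2*(-179)*(-180) - 2*13/154 = 64440 - 2*13/154 = 64440 - 1*13/77 = 64440 - 13/77 = 4961867/77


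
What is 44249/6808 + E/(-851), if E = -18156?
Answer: 8239/296 ≈ 27.834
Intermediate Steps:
44249/6808 + E/(-851) = 44249/6808 - 18156/(-851) = 44249*(1/6808) - 18156*(-1/851) = 44249/6808 + 18156/851 = 8239/296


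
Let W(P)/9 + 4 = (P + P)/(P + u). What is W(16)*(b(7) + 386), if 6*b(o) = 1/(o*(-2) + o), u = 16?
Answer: -145899/14 ≈ -10421.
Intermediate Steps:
b(o) = -1/(6*o) (b(o) = 1/(6*(o*(-2) + o)) = 1/(6*(-2*o + o)) = 1/(6*((-o))) = (-1/o)/6 = -1/(6*o))
W(P) = -36 + 18*P/(16 + P) (W(P) = -36 + 9*((P + P)/(P + 16)) = -36 + 9*((2*P)/(16 + P)) = -36 + 9*(2*P/(16 + P)) = -36 + 18*P/(16 + P))
W(16)*(b(7) + 386) = (18*(-32 - 1*16)/(16 + 16))*(-1/6/7 + 386) = (18*(-32 - 16)/32)*(-1/6*1/7 + 386) = (18*(1/32)*(-48))*(-1/42 + 386) = -27*16211/42 = -145899/14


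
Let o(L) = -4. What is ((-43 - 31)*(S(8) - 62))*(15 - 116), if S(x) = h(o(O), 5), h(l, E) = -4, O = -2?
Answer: -493284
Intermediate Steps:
S(x) = -4
((-43 - 31)*(S(8) - 62))*(15 - 116) = ((-43 - 31)*(-4 - 62))*(15 - 116) = -74*(-66)*(-101) = 4884*(-101) = -493284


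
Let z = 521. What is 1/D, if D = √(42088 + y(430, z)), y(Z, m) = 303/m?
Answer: √11424566671/21928151 ≈ 0.0048744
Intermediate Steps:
D = √11424566671/521 (D = √(42088 + 303/521) = √(21928151/521) = √11424566671/521 ≈ 205.16)
1/D = 1/(√11424566671/521) = √11424566671/21928151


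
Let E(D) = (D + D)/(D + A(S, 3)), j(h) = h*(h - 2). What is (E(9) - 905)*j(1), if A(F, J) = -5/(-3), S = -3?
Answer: 14453/16 ≈ 903.31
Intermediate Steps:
A(F, J) = 5/3 (A(F, J) = -5*(-1/3) = 5/3)
j(h) = h*(-2 + h)
E(D) = 2*D/(5/3 + D) (E(D) = (D + D)/(D + 5/3) = (2*D)/(5/3 + D) = 2*D/(5/3 + D))
(E(9) - 905)*j(1) = (6*9/(5 + 3*9) - 905)*(1*(-2 + 1)) = (6*9/(5 + 27) - 905)*(1*(-1)) = (6*9/32 - 905)*(-1) = (6*9*(1/32) - 905)*(-1) = (27/16 - 905)*(-1) = -14453/16*(-1) = 14453/16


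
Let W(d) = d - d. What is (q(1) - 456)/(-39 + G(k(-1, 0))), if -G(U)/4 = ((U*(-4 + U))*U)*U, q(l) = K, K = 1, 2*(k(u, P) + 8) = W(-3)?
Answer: 91/4923 ≈ 0.018485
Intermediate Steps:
W(d) = 0
k(u, P) = -8 (k(u, P) = -8 + (1/2)*0 = -8 + 0 = -8)
q(l) = 1
G(U) = -4*U**3*(-4 + U) (G(U) = -4*(U*(-4 + U))*U*U = -4*U**2*(-4 + U)*U = -4*U**3*(-4 + U))
(q(1) - 456)/(-39 + G(k(-1, 0))) = (1 - 456)/(-39 + 4*(-8)**3*(4 - 1*(-8))) = -455/(-39 + 4*(-512)*(4 + 8)) = -455/(-39 + 4*(-512)*12) = -455/(-39 - 24576) = -455/(-24615) = -455*(-1/24615) = 91/4923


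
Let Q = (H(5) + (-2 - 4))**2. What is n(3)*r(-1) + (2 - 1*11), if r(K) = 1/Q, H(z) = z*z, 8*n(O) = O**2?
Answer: -25983/2888 ≈ -8.9969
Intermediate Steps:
n(O) = O**2/8
H(z) = z**2
Q = 361 (Q = (5**2 + (-2 - 4))**2 = (25 - 6)**2 = 19**2 = 361)
r(K) = 1/361
n(3)*r(-1) + (2 - 1*11) = ((1/8)*3**2)*(1/361) + (2 - 1*11) = ((1/8)*9)*(1/361) + (2 - 11) = (9/8)*(1/361) - 9 = 9/2888 - 9 = -25983/2888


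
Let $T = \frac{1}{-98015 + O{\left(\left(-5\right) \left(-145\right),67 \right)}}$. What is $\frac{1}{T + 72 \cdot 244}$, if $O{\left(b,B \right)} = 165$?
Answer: $\frac{97850}{1719028799} \approx 5.6922 \cdot 10^{-5}$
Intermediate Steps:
$T = - \frac{1}{97850}$ ($T = \frac{1}{-98015 + 165} = \frac{1}{-97850} = - \frac{1}{97850} \approx -1.022 \cdot 10^{-5}$)
$\frac{1}{T + 72 \cdot 244} = \frac{1}{- \frac{1}{97850} + 72 \cdot 244} = \frac{1}{- \frac{1}{97850} + 17568} = \frac{1}{\frac{1719028799}{97850}} = \frac{97850}{1719028799}$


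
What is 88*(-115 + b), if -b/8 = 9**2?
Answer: -67144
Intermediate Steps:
b = -648 (b = -8*9**2 = -8*81 = -648)
88*(-115 + b) = 88*(-115 - 648) = 88*(-763) = -67144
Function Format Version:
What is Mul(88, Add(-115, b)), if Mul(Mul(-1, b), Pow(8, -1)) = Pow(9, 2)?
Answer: -67144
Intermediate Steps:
b = -648 (b = Mul(-8, Pow(9, 2)) = Mul(-8, 81) = -648)
Mul(88, Add(-115, b)) = Mul(88, Add(-115, -648)) = Mul(88, -763) = -67144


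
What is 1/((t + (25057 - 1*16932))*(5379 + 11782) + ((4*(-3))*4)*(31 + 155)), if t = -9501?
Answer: -1/23622464 ≈ -4.2333e-8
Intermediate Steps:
1/((t + (25057 - 1*16932))*(5379 + 11782) + ((4*(-3))*4)*(31 + 155)) = 1/((-9501 + (25057 - 1*16932))*(5379 + 11782) + ((4*(-3))*4)*(31 + 155)) = 1/((-9501 + (25057 - 16932))*17161 - 12*4*186) = 1/((-9501 + 8125)*17161 - 48*186) = 1/(-1376*17161 - 8928) = 1/(-23613536 - 8928) = 1/(-23622464) = -1/23622464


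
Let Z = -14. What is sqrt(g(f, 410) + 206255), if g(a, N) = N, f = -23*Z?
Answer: sqrt(206665) ≈ 454.60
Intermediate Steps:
f = 322 (f = -23*(-14) = 322)
sqrt(g(f, 410) + 206255) = sqrt(410 + 206255) = sqrt(206665)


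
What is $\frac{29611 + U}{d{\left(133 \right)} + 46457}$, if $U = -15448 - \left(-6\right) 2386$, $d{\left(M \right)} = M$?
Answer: $\frac{9493}{15530} \approx 0.61127$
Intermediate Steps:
$U = -1132$ ($U = -15448 - -14316 = -15448 + 14316 = -1132$)
$\frac{29611 + U}{d{\left(133 \right)} + 46457} = \frac{29611 - 1132}{133 + 46457} = \frac{28479}{46590} = 28479 \cdot \frac{1}{46590} = \frac{9493}{15530}$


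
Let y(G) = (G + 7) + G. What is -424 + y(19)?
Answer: -379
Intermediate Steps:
y(G) = 7 + 2*G (y(G) = (7 + G) + G = 7 + 2*G)
-424 + y(19) = -424 + (7 + 2*19) = -424 + (7 + 38) = -424 + 45 = -379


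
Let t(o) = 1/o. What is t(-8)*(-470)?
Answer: 235/4 ≈ 58.750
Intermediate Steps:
t(-8)*(-470) = -470/(-8) = -1/8*(-470) = 235/4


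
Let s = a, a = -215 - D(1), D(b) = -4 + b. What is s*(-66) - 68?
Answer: 13924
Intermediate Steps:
a = -212 (a = -215 - (-4 + 1) = -215 - 1*(-3) = -215 + 3 = -212)
s = -212
s*(-66) - 68 = -212*(-66) - 68 = 13992 - 68 = 13924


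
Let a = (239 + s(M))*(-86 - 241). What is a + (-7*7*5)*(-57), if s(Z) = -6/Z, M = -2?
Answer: -65169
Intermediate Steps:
a = -79134 (a = (239 - 6/(-2))*(-86 - 241) = (239 - 6*(-1/2))*(-327) = (239 + 3)*(-327) = 242*(-327) = -79134)
a + (-7*7*5)*(-57) = -79134 + (-7*7*5)*(-57) = -79134 - 49*5*(-57) = -79134 - 245*(-57) = -79134 + 13965 = -65169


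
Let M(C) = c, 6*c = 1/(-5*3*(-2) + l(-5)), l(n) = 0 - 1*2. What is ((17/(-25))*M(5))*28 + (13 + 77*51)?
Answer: 590983/150 ≈ 3939.9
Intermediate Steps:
l(n) = -2 (l(n) = 0 - 2 = -2)
c = 1/168 (c = 1/(6*(-5*3*(-2) - 2)) = 1/(6*(-15*(-2) - 2)) = 1/(6*(30 - 2)) = (⅙)/28 = (⅙)*(1/28) = 1/168 ≈ 0.0059524)
M(C) = 1/168
((17/(-25))*M(5))*28 + (13 + 77*51) = ((17/(-25))*(1/168))*28 + (13 + 77*51) = ((17*(-1/25))*(1/168))*28 + (13 + 3927) = -17/25*1/168*28 + 3940 = -17/4200*28 + 3940 = -17/150 + 3940 = 590983/150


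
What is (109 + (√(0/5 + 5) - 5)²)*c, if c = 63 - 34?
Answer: 4031 - 290*√5 ≈ 3382.5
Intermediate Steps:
c = 29
(109 + (√(0/5 + 5) - 5)²)*c = (109 + (√(0/5 + 5) - 5)²)*29 = (109 + (√(0*(⅕) + 5) - 5)²)*29 = (109 + (√(0 + 5) - 5)²)*29 = (109 + (√5 - 5)²)*29 = (109 + (-5 + √5)²)*29 = 3161 + 29*(-5 + √5)²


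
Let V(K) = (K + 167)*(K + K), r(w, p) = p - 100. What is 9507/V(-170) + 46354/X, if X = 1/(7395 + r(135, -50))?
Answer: 114183811369/340 ≈ 3.3583e+8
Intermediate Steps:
r(w, p) = -100 + p
V(K) = 2*K*(167 + K) (V(K) = (167 + K)*(2*K) = 2*K*(167 + K))
X = 1/7245 (X = 1/(7395 + (-100 - 50)) = 1/(7395 - 150) = 1/7245 ≈ 0.00013803)
9507/V(-170) + 46354/X = 9507/((2*(-170)*(167 - 170))) + 46354/(1/7245) = 9507/((2*(-170)*(-3))) + 46354*7245 = 9507/1020 + 335834730 = 9507*(1/1020) + 335834730 = 3169/340 + 335834730 = 114183811369/340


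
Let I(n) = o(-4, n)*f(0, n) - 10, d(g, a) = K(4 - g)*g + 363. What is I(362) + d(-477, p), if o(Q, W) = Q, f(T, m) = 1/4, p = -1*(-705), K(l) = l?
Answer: -229085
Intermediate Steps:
p = 705
f(T, m) = ¼
d(g, a) = 363 + g*(4 - g) (d(g, a) = (4 - g)*g + 363 = g*(4 - g) + 363 = 363 + g*(4 - g))
I(n) = -11 (I(n) = -4*¼ - 10 = -1 - 10 = -11)
I(362) + d(-477, p) = -11 + (363 - 1*(-477)*(-4 - 477)) = -11 + (363 - 1*(-477)*(-481)) = -11 + (363 - 229437) = -11 - 229074 = -229085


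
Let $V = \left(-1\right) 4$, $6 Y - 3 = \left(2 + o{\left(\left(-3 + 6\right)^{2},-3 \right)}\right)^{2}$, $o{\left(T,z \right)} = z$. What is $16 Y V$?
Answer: $- \frac{128}{3} \approx -42.667$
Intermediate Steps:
$Y = \frac{2}{3}$ ($Y = \frac{1}{2} + \frac{\left(2 - 3\right)^{2}}{6} = \frac{1}{2} + \frac{\left(-1\right)^{2}}{6} = \frac{1}{2} + \frac{1}{6} \cdot 1 = \frac{1}{2} + \frac{1}{6} = \frac{2}{3} \approx 0.66667$)
$V = -4$
$16 Y V = 16 \cdot \frac{2}{3} \left(-4\right) = \frac{32}{3} \left(-4\right) = - \frac{128}{3}$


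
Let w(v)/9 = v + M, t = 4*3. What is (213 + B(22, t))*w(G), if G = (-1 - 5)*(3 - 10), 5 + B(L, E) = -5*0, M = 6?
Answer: 89856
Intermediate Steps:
t = 12
B(L, E) = -5 (B(L, E) = -5 - 5*0 = -5 + 0 = -5)
G = 42 (G = -6*(-7) = 42)
w(v) = 54 + 9*v (w(v) = 9*(v + 6) = 9*(6 + v) = 54 + 9*v)
(213 + B(22, t))*w(G) = (213 - 5)*(54 + 9*42) = 208*(54 + 378) = 208*432 = 89856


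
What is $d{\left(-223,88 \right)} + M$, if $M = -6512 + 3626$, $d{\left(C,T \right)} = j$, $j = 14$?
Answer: $-2872$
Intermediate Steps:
$d{\left(C,T \right)} = 14$
$M = -2886$
$d{\left(-223,88 \right)} + M = 14 - 2886 = -2872$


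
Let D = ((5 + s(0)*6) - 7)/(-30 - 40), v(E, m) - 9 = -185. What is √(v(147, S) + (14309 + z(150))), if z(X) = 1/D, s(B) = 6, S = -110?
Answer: √4083842/17 ≈ 118.87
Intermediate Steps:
v(E, m) = -176 (v(E, m) = 9 - 185 = -176)
D = -17/35 (D = ((5 + 6*6) - 7)/(-30 - 40) = ((5 + 36) - 7)/(-70) = (41 - 7)*(-1/70) = 34*(-1/70) = -17/35 ≈ -0.48571)
z(X) = -35/17 (z(X) = 1/(-17/35) = -35/17)
√(v(147, S) + (14309 + z(150))) = √(-176 + (14309 - 35/17)) = √(-176 + 243218/17) = √(240226/17) = √4083842/17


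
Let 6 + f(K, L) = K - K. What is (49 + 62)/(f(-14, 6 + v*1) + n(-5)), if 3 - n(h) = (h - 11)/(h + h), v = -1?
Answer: -555/23 ≈ -24.130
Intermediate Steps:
f(K, L) = -6 (f(K, L) = -6 + (K - K) = -6 + 0 = -6)
n(h) = 3 - (-11 + h)/(2*h) (n(h) = 3 - (h - 11)/(h + h) = 3 - (-11 + h)/(2*h))
(49 + 62)/(f(-14, 6 + v*1) + n(-5)) = (49 + 62)/(-6 + (½)*(11 + 5*(-5))/(-5)) = 111/(-6 + (½)*(-⅕)*(11 - 25)) = 111/(-6 + (½)*(-⅕)*(-14)) = 111/(-6 + 7/5) = 111/(-23/5) = 111*(-5/23) = -555/23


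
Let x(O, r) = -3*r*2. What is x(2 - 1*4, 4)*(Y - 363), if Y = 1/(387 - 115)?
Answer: 296205/34 ≈ 8711.9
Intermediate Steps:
Y = 1/272 ≈ 0.0036765
x(O, r) = -6*r
x(2 - 1*4, 4)*(Y - 363) = (-6*4)*(1/272 - 363) = -24*(-98735/272) = 296205/34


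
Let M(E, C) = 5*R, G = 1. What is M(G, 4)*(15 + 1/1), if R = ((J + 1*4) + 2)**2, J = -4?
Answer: 320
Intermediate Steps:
R = 4 (R = ((-4 + 1*4) + 2)**2 = ((-4 + 4) + 2)**2 = (0 + 2)**2 = 2**2 = 4)
M(E, C) = 20 (M(E, C) = 5*4 = 20)
M(G, 4)*(15 + 1/1) = 20*(15 + 1/1) = 20*(15 + 1) = 20*16 = 320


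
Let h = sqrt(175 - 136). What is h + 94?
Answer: 94 + sqrt(39) ≈ 100.24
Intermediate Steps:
h = sqrt(39) ≈ 6.2450
h + 94 = sqrt(39) + 94 = 94 + sqrt(39)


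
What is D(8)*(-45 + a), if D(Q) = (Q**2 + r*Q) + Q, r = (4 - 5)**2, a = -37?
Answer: -6560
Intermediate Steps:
r = 1 (r = (-1)**2 = 1)
D(Q) = Q**2 + 2*Q (D(Q) = (Q**2 + 1*Q) + Q = (Q**2 + Q) + Q = (Q + Q**2) + Q = Q**2 + 2*Q)
D(8)*(-45 + a) = (8*(2 + 8))*(-45 - 37) = (8*10)*(-82) = 80*(-82) = -6560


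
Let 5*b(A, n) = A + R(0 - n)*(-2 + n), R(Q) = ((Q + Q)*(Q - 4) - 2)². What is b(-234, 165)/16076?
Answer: 253470690539/40190 ≈ 6.3068e+6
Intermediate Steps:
R(Q) = (-2 + 2*Q*(-4 + Q))² (R(Q) = ((2*Q)*(-4 + Q) - 2)² = (2*Q*(-4 + Q) - 2)² = (-2 + 2*Q*(-4 + Q))²)
b(A, n) = A/5 + 4*(1 - n² - 4*n)²*(-2 + n)/5 (b(A, n) = (A + (4*(1 - (0 - n)² + 4*(0 - n))²)*(-2 + n))/5 = (A + (4*(1 - (-n)² + 4*(-n))²)*(-2 + n))/5 = (A + (4*(1 - n² - 4*n)²)*(-2 + n))/5 = (A + 4*(1 - n² - 4*n)²*(-2 + n))/5 = A/5 + 4*(1 - n² - 4*n)²*(-2 + n)/5)
b(-234, 165)/16076 = (-8*(1 - 1*165² - 4*165)²/5 + (⅕)*(-234) + (⅘)*165*(1 - 1*165² - 4*165)²)/16076 = (-8*(1 - 1*27225 - 660)²/5 - 234/5 + (⅘)*165*(1 - 1*27225 - 660)²)*(1/16076) = (-8*(1 - 27225 - 660)²/5 - 234/5 + (⅘)*165*(1 - 27225 - 660)²)*(1/16076) = (-8/5*(-27884)² - 234/5 + (⅘)*165*(-27884)²)*(1/16076) = (-8/5*777517456 - 234/5 + (⅘)*165*777517456)*(1/16076) = (-6220139648/5 - 234/5 + 102632304192)*(1/16076) = (506941381078/5)*(1/16076) = 253470690539/40190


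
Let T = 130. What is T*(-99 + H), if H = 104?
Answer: 650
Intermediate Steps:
T*(-99 + H) = 130*(-99 + 104) = 130*5 = 650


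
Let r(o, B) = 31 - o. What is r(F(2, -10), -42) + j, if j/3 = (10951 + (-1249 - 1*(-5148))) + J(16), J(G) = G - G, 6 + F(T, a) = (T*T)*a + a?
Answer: 44637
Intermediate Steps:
F(T, a) = -6 + a + a*T² (F(T, a) = -6 + ((T*T)*a + a) = -6 + (T²*a + a) = -6 + (a*T² + a) = -6 + (a + a*T²) = -6 + a + a*T²)
J(G) = 0
j = 44550 (j = 3*((10951 + (-1249 - 1*(-5148))) + 0) = 3*((10951 + (-1249 + 5148)) + 0) = 3*((10951 + 3899) + 0) = 3*(14850 + 0) = 3*14850 = 44550)
r(F(2, -10), -42) + j = (31 - (-6 - 10 - 10*2²)) + 44550 = (31 - (-6 - 10 - 10*4)) + 44550 = (31 - (-6 - 10 - 40)) + 44550 = (31 - 1*(-56)) + 44550 = (31 + 56) + 44550 = 87 + 44550 = 44637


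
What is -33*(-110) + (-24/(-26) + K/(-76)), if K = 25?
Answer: 3587027/988 ≈ 3630.6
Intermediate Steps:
-33*(-110) + (-24/(-26) + K/(-76)) = -33*(-110) + (-24/(-26) + 25/(-76)) = 3630 + (-24*(-1/26) + 25*(-1/76)) = 3630 + (12/13 - 25/76) = 3630 + 587/988 = 3587027/988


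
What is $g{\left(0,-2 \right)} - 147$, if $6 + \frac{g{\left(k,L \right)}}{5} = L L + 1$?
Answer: $-152$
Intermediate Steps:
$g{\left(k,L \right)} = -25 + 5 L^{2}$ ($g{\left(k,L \right)} = -30 + 5 \left(L L + 1\right) = -30 + 5 \left(L^{2} + 1\right) = -30 + 5 \left(1 + L^{2}\right) = -30 + \left(5 + 5 L^{2}\right) = -25 + 5 L^{2}$)
$g{\left(0,-2 \right)} - 147 = \left(-25 + 5 \left(-2\right)^{2}\right) - 147 = \left(-25 + 5 \cdot 4\right) - 147 = \left(-25 + 20\right) - 147 = -5 - 147 = -152$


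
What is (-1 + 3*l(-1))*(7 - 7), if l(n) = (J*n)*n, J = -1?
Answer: 0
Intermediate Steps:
l(n) = -n² (l(n) = (-n)*n = -n²)
(-1 + 3*l(-1))*(7 - 7) = (-1 + 3*(-1*(-1)²))*(7 - 7) = (-1 + 3*(-1*1))*0 = (-1 + 3*(-1))*0 = (-1 - 3)*0 = -4*0 = 0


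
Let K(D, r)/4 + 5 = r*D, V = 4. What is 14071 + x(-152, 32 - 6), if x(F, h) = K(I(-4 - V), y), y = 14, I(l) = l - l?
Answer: 14051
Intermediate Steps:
I(l) = 0
K(D, r) = -20 + 4*D*r (K(D, r) = -20 + 4*(r*D) = -20 + 4*(D*r) = -20 + 4*D*r)
x(F, h) = -20 (x(F, h) = -20 + 4*0*14 = -20 + 0 = -20)
14071 + x(-152, 32 - 6) = 14071 - 20 = 14051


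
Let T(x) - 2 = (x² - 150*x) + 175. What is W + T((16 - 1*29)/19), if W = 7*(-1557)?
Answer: -3833423/361 ≈ -10619.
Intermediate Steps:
T(x) = 177 + x² - 150*x (T(x) = 2 + ((x² - 150*x) + 175) = 2 + (175 + x² - 150*x) = 177 + x² - 150*x)
W = -10899
W + T((16 - 1*29)/19) = -10899 + (177 + ((16 - 1*29)/19)² - 150*(16 - 1*29)/19) = -10899 + (177 + ((16 - 29)*(1/19))² - 150*(16 - 29)/19) = -10899 + (177 + (-13*1/19)² - (-1950)/19) = -10899 + (177 + (-13/19)² - 150*(-13/19)) = -10899 + (177 + 169/361 + 1950/19) = -10899 + 101116/361 = -3833423/361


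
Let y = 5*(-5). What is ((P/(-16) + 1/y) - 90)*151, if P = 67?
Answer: -5691341/400 ≈ -14228.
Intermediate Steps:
y = -25
((P/(-16) + 1/y) - 90)*151 = ((67/(-16) + 1/(-25)) - 90)*151 = ((67*(-1/16) + 1*(-1/25)) - 90)*151 = ((-67/16 - 1/25) - 90)*151 = (-1691/400 - 90)*151 = -37691/400*151 = -5691341/400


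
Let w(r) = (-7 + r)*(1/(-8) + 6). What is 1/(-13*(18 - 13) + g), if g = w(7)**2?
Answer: -1/65 ≈ -0.015385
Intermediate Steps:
w(r) = -329/8 + 47*r/8 (w(r) = (-7 + r)*(-1/8 + 6) = (-7 + r)*(47/8) = -329/8 + 47*r/8)
g = 0 (g = (-329/8 + (47/8)*7)**2 = (-329/8 + 329/8)**2 = 0**2 = 0)
1/(-13*(18 - 13) + g) = 1/(-13*(18 - 13) + 0) = 1/(-13*5 + 0) = 1/(-65 + 0) = 1/(-65) = -1/65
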